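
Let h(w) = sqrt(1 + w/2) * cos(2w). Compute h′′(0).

-65/16

Multiply the two series term by term and collect like powers.
The coefficient of w^2 in the expansion is -65/32, so h′′(0) = 2! * (-65/32) = -65/16.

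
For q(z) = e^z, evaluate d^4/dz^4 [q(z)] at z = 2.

e^(2)

Apply the Taylor formula c_k = f^(k)(a)/k!.
From the series, [(z - 2)^4] q = e^(2)/24; multiply by 4! = 24 to get e^(2).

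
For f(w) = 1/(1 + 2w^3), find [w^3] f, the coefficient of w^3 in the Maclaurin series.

-2

[w^0] = 1;  [w^1] = 0;  [w^2] = 0;  [w^3] = -2.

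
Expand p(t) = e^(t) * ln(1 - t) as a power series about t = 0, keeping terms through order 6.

Multiply the two series term by term and collect like powers.
[t^0] = 0;  [t^1] = -1;  [t^2] = -3/2;  [t^3] = -4/3;  [t^4] = -1;  [t^5] = -89/120;  [t^6] = -83/144.

-83*t^6/144 - 89*t^5/120 - t^4 - 4*t^3/3 - 3*t^2/2 - t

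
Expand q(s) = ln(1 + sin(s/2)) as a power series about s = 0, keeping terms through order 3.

s^3/48 - s^2/8 + s/2

Let u equal the inner series; expand the outer function in u and truncate.
q(0) = 0
q′(0) = 1/2
q′′(0) = -1/4
q′′′(0) = 1/8
The Taylor polynomial is Σ q^(k)(0)/k! · s^k.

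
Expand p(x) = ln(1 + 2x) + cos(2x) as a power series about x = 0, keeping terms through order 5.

Expand each term separately and add.

32*x^5/5 - 10*x^4/3 + 8*x^3/3 - 4*x^2 + 2*x + 1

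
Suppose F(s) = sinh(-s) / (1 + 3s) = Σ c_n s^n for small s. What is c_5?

Multiply the two series term by term and collect like powers.
F(0) = 0
F′(0) = -1
F′′(0) = 6
F′′′(0) = -55
F^(4)(0) = 660
F^(5)(0) = -9901
Dividing each by k! gives the coefficients c_0, ..., c_5.

-9901/120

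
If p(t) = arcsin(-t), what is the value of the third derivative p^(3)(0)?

From the series, [t^3] p = -1/6; multiply by 3! = 6 to get -1.

-1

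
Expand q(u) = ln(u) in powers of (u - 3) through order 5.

(u - 3)^5/1215 - (u - 3)^4/324 + (u - 3)^3/81 - (u - 3)^2/18 + (u - 3)/3 + ln(3)

q(3) = ln(3)
q′(3) = 1/3
q′′(3) = -1/9
q′′′(3) = 2/27
q^(4)(3) = -2/27
q^(5)(3) = 8/81
Dividing each by k! gives the coefficients c_0, ..., c_5.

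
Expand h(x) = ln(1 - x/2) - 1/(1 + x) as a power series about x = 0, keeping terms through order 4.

-65*x^4/64 + 23*x^3/24 - 9*x^2/8 + x/2 - 1

Add the two expansions coefficient-wise.
h(0) = -1
h′(0) = 1/2
h′′(0) = -9/4
h′′′(0) = 23/4
h^(4)(0) = -195/8
Dividing each by k! gives the coefficients c_0, ..., c_4.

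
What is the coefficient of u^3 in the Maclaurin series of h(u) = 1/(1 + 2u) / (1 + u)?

-15

Expand each factor separately, then convolve coefficients.
h(0) = 1
h′(0) = -3
h′′(0) = 14
h′′′(0) = -90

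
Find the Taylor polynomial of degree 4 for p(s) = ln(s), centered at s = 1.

-(s - 1)^4/4 + (s - 1)^3/3 - (s - 1)^2/2 + (s - 1)

Use the known series and substitute for the argument.
p(1) = 0
p′(1) = 1
p′′(1) = -1
p′′′(1) = 2
p^(4)(1) = -6
The Taylor polynomial is Σ p^(k)(1)/k! · (s - 1)^k.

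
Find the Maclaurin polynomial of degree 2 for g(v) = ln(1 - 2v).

-2*v^2 - 2*v

g(0) = 0
g′(0) = -2
g′′(0) = -4
Dividing each by k! gives the coefficients c_0, ..., c_2.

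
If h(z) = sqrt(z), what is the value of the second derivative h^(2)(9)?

-1/108

From the series, [(z - 9)^2] h = -1/216; multiply by 2! = 2 to get -1/108.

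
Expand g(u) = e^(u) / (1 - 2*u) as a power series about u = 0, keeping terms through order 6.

75973*u^6/720 + 6331*u^5/120 + 211*u^4/8 + 79*u^3/6 + 13*u^2/2 + 3*u + 1

Multiply the numerator's expansion by the denominator's geometric series.
g(0) = 1
g′(0) = 3
g′′(0) = 13
g′′′(0) = 79
g^(4)(0) = 633
g^(5)(0) = 6331
g^(6)(0) = 75973
Dividing each by k! gives the coefficients c_0, ..., c_6.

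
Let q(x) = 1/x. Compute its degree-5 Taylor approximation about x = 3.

q(3) = 1/3
q′(3) = -1/9
q′′(3) = 2/27
q′′′(3) = -2/27
q^(4)(3) = 8/81
q^(5)(3) = -40/243

-(x - 3)^5/729 + (x - 3)^4/243 - (x - 3)^3/81 + (x - 3)^2/27 - (x - 3)/9 + 1/3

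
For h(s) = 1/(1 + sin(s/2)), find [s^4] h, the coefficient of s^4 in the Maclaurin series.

1/24

Compose series: expand the inner function first, then feed it into the outer expansion.
h(0) = 1
h′(0) = -1/2
h′′(0) = 1/2
h′′′(0) = -5/8
h^(4)(0) = 1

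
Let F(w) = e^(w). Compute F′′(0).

1

Compute the successive derivatives at the expansion point and divide by k!.
The coefficient of w^2 in the expansion is 1/2, so F′′(0) = 2! * (1/2) = 1.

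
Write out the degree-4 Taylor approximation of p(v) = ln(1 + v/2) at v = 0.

Differentiate repeatedly and evaluate at the center.
p(0) = 0
p′(0) = 1/2
p′′(0) = -1/4
p′′′(0) = 1/4
p^(4)(0) = -3/8
Dividing each by k! gives the coefficients c_0, ..., c_4.

-v^4/64 + v^3/24 - v^2/8 + v/2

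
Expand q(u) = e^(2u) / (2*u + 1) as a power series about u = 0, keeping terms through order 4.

Multiply the numerator's expansion by the denominator's geometric series.
q(0) = 1
q′(0) = 0
q′′(0) = 4
q′′′(0) = -16
q^(4)(0) = 144
Dividing each by k! gives the coefficients c_0, ..., c_4.

6*u^4 - 8*u^3/3 + 2*u^2 + 1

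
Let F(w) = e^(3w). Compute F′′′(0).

Differentiate repeatedly and evaluate at the center.
From the series, [w^3] F = 9/2; multiply by 3! = 6 to get 27.

27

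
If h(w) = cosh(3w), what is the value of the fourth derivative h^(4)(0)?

81

The coefficient of w^4 in the expansion is 27/8, so h^(4)(0) = 4! * (27/8) = 81.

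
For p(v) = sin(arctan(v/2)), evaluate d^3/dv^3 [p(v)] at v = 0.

Plug the Maclaurin series of the inner function into that of the outer and collect terms.
The coefficient of v^3 in the expansion is -1/16, so p′′′(0) = 3! * (-1/16) = -3/8.

-3/8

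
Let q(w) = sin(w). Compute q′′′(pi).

1

The coefficient of (w - pi)^3 in the expansion is 1/6, so q′′′(pi) = 3! * (1/6) = 1.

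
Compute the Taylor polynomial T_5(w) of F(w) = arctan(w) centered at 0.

F(0) = 0
F′(0) = 1
F′′(0) = 0
F′′′(0) = -2
F^(4)(0) = 0
F^(5)(0) = 24
Then c_k = F^(k)(0)/k! gives each Taylor coefficient.

w^5/5 - w^3/3 + w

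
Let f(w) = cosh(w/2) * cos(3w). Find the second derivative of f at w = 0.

-35/4

Write out both Maclaurin series and multiply, keeping only the needed powers.
The coefficient of w^2 in the expansion is -35/8, so f′′(0) = 2! * (-35/8) = -35/4.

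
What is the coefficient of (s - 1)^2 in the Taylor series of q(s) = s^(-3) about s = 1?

q(1) = 1
q′(1) = -3
q′′(1) = 12
The Taylor polynomial is Σ q^(k)(1)/k! · (s - 1)^k.

6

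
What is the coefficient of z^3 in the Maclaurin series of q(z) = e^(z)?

1/6

[z^0] = 1;  [z^1] = 1;  [z^2] = 1/2;  [z^3] = 1/6.
So c_3 = q′′′(0)/3! = 1/6.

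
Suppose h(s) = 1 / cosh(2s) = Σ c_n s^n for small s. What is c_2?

-2

Invert the denominator's series and multiply.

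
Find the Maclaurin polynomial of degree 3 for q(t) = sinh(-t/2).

-t^3/48 - t/2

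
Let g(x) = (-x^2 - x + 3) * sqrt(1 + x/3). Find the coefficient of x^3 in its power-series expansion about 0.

-7/48

Shift and add copies of the series according to the polynomial's terms.
g(0) = 3
g′(0) = -1/2
g′′(0) = -29/12
g′′′(0) = -7/8
Dividing each by k! gives the coefficients c_0, ..., c_3.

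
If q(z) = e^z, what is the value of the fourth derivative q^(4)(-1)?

e^(-1)

From the series, [(z + 1)^4] q = e^(-1)/24; multiply by 4! = 24 to get e^(-1).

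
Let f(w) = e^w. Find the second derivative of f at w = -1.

e^(-1)

Use the known series and substitute for the argument.
From the series, [(w + 1)^2] f = e^(-1)/2; multiply by 2! = 2 to get e^(-1).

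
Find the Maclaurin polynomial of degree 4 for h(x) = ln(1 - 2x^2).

h(0) = 0
h′(0) = 0
h′′(0) = -4
h′′′(0) = 0
h^(4)(0) = -48

-2*x^4 - 2*x^2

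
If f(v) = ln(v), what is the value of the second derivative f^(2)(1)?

Use the known series and substitute for the argument.
The coefficient of (v - 1)^2 in the expansion is -1/2, so f′′(1) = 2! * (-1/2) = -1.

-1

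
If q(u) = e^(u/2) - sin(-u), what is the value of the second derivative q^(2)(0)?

1/4

Combine the two series term by term.
The coefficient of u^2 in the expansion is 1/8, so q′′(0) = 2! * (1/8) = 1/4.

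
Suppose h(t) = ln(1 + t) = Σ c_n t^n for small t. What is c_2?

c_2 = h′′(0)/2! = -1/2.

-1/2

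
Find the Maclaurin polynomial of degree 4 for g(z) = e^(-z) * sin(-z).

Multiply the two series term by term and collect like powers.
g(0) = 0
g′(0) = -1
g′′(0) = 2
g′′′(0) = -2
g^(4)(0) = 0

-z^3/3 + z^2 - z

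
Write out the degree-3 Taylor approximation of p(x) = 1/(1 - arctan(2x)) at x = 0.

16*x^3/3 + 4*x^2 + 2*x + 1

Substitute the inner expansion into the outer series and collect powers.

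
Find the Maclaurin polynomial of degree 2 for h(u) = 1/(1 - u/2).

h(0) = 1
h′(0) = 1/2
h′′(0) = 1/2
Then c_k = h^(k)(0)/k! gives each Taylor coefficient.

u^2/4 + u/2 + 1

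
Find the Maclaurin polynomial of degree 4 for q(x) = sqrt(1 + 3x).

Apply the Taylor formula c_k = f^(k)(a)/k!.
q(0) = 1
q′(0) = 3/2
q′′(0) = -9/4
q′′′(0) = 81/8
q^(4)(0) = -1215/16
Then c_k = q^(k)(0)/k! gives each Taylor coefficient.

-405*x^4/128 + 27*x^3/16 - 9*x^2/8 + 3*x/2 + 1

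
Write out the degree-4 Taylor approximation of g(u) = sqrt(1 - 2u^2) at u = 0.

-u^4/2 - u^2 + 1

g(0) = 1
g′(0) = 0
g′′(0) = -2
g′′′(0) = 0
g^(4)(0) = -12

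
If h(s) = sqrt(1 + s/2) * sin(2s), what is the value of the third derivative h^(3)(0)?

Write out both Maclaurin series and multiply, keeping only the needed powers.
From the series, [s^3] h = -67/48; multiply by 3! = 6 to get -67/8.

-67/8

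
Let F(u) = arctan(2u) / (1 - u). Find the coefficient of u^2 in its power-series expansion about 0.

2

Expand 1/(denominator) as a geometric series and multiply by the numerator's series.
F(0) = 0
F′(0) = 2
F′′(0) = 4
So c_2 = F′′(0)/2! = 2.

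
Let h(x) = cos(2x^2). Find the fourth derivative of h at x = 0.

The coefficient of x^4 in the expansion is -2, so h^(4)(0) = 4! * (-2) = -48.

-48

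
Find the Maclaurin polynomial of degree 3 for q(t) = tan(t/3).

t^3/81 + t/3

q(0) = 0
q′(0) = 1/3
q′′(0) = 0
q′′′(0) = 2/27
Dividing each by k! gives the coefficients c_0, ..., c_3.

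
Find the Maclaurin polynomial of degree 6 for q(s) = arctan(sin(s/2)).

Compose series: expand the inner function first, then feed it into the outer expansion.
[s^0] = 0;  [s^1] = 1/2;  [s^2] = 0;  [s^3] = -1/16;  [s^4] = 0;  [s^5] = 3/256;  [s^6] = 0.

3*s^5/256 - s^3/16 + s/2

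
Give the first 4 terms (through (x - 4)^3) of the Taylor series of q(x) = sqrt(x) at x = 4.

Use the known series and substitute for the argument.
q(4) = 2
q′(4) = 1/4
q′′(4) = -1/32
q′′′(4) = 3/256
The Taylor polynomial is Σ q^(k)(4)/k! · (x - 4)^k.

(x - 4)^3/512 - (x - 4)^2/64 + (x - 4)/4 + 2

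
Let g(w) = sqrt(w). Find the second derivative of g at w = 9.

Apply the Taylor formula c_k = f^(k)(a)/k!.
The coefficient of (w - 9)^2 in the expansion is -1/216, so g′′(9) = 2! * (-1/216) = -1/108.

-1/108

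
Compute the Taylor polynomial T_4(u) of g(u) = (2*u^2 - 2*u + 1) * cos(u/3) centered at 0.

-3*2^(358/483)*3^(31/161)*5^(374/483)*7^(401/483)*u^4/980 + u^3/9 + 35*u^2/18 - 2*u + 1

Shift and add copies of the series according to the polynomial's terms.
[u^0] = 1;  [u^1] = -2;  [u^2] = 35/18;  [u^3] = 1/9;  [u^4] = -3*2^(358/483)*3^(31/161)*5^(374/483)*7^(401/483)/980.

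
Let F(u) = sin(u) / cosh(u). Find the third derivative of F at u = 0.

-4

Divide the numerator series by the denominator series (power-series long division).
The coefficient of u^3 in the expansion is -2/3, so F′′′(0) = 3! * (-2/3) = -4.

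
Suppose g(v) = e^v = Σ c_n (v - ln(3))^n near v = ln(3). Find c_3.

Differentiate repeatedly and evaluate at the center.
[(v - ln(3))^0] = 3;  [(v - ln(3))^1] = 3;  [(v - ln(3))^2] = 3/2;  [(v - ln(3))^3] = 1/2.
So c_3 = g′′′(ln(3))/3! = 1/2.

1/2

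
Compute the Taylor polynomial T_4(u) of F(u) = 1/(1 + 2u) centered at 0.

16*u^4 - 8*u^3 + 4*u^2 - 2*u + 1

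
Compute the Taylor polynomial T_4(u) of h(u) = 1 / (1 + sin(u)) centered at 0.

Write 1/(1+u) = 1 - u + u^2 - u^3 + ... and substitute the series for u.
[u^0] = 1;  [u^1] = -1;  [u^2] = 1;  [u^3] = -5/6;  [u^4] = 2/3.

2*u^4/3 - 5*u^3/6 + u^2 - u + 1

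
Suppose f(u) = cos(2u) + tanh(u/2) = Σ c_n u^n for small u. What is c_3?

-1/24

Add the two expansions coefficient-wise.
f(0) = 1
f′(0) = 1/2
f′′(0) = -4
f′′′(0) = -1/4
Dividing each by k! gives the coefficients c_0, ..., c_3.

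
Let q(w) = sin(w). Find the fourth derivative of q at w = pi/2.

The coefficient of (w - pi/2)^4 in the expansion is 1/24, so q^(4)(pi/2) = 4! * (1/24) = 1.

1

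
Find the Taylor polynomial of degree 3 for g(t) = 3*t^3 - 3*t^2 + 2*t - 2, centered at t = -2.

Compute the successive derivatives at the expansion point and divide by k!.
g(-2) = -42
g′(-2) = 50
g′′(-2) = -42
g′′′(-2) = 18

3*(t + 2)^3 - 21*(t + 2)^2 + 50*(t + 2) - 42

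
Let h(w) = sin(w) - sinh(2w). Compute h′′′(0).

Add the two expansions coefficient-wise.
The coefficient of w^3 in the expansion is -3/2, so h′′′(0) = 3! * (-3/2) = -9.

-9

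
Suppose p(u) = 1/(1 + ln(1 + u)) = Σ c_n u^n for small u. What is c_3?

-7/3

Substitute the inner expansion into the outer series and collect powers.
p(0) = 1
p′(0) = -1
p′′(0) = 3
p′′′(0) = -14
Dividing each by k! gives the coefficients c_0, ..., c_3.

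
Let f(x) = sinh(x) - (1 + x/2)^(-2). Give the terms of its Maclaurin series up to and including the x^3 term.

2*x^3/3 - 3*x^2/4 + 2*x - 1

Add the two expansions coefficient-wise.
[x^0] = -1;  [x^1] = 2;  [x^2] = -3/4;  [x^3] = 2/3.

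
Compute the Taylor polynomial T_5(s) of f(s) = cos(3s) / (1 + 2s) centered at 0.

-11*s^5/4 + 11*s^4/8 + s^3 - s^2/2 - 2*s + 1

Multiply the two series term by term and collect like powers.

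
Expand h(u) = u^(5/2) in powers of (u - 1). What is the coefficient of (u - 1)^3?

Apply the Taylor formula c_k = f^(k)(a)/k!.
h(1) = 1
h′(1) = 5/2
h′′(1) = 15/4
h′′′(1) = 15/8
So c_3 = h′′′(1)/3! = 5/16.

5/16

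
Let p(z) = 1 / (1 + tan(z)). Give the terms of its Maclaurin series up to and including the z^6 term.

Use the geometric series for the reciprocal, then substitute.
[z^0] = 1;  [z^1] = -1;  [z^2] = 1;  [z^3] = -4/3;  [z^4] = 5/3;  [z^5] = -32/15;  [z^6] = 122/45.

122*z^6/45 - 32*z^5/15 + 5*z^4/3 - 4*z^3/3 + z^2 - z + 1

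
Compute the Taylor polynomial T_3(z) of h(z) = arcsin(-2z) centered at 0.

-4*z^3/3 - 2*z

Apply the Taylor formula c_k = f^(k)(a)/k!.
h(0) = 0
h′(0) = -2
h′′(0) = 0
h′′′(0) = -8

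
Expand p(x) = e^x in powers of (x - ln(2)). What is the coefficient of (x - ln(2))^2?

1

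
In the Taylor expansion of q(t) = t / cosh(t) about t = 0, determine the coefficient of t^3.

-1/2

Divide the numerator series by the denominator series (power-series long division).
q(0) = 0
q′(0) = 1
q′′(0) = 0
q′′′(0) = -3
So c_3 = q′′′(0)/3! = -1/2.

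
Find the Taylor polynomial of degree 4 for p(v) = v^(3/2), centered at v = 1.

3*(v - 1)^4/128 - (v - 1)^3/16 + 3*(v - 1)^2/8 + 3*(v - 1)/2 + 1

Differentiate repeatedly and evaluate at the center.
p(1) = 1
p′(1) = 3/2
p′′(1) = 3/4
p′′′(1) = -3/8
p^(4)(1) = 9/16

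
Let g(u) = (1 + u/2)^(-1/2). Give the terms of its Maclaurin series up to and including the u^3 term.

-5*u^3/128 + 3*u^2/32 - u/4 + 1

g(0) = 1
g′(0) = -1/4
g′′(0) = 3/16
g′′′(0) = -15/64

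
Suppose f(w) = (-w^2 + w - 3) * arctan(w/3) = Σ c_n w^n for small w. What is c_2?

1/3

Distribute the polynomial across the series and collect like powers.
[w^0] = 0;  [w^1] = -1;  [w^2] = 1/3.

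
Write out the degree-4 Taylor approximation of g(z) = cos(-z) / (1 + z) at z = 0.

Multiply the two series term by term and collect like powers.
g(0) = 1
g′(0) = -1
g′′(0) = 1
g′′′(0) = -3
g^(4)(0) = 13
The Taylor polynomial is Σ g^(k)(0)/k! · z^k.

13*z^4/24 - z^3/2 + z^2/2 - z + 1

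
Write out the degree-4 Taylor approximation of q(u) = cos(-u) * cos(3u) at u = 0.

17*u^4/3 - 5*u^2 + 1

Multiply the two series term by term and collect like powers.
[u^0] = 1;  [u^1] = 0;  [u^2] = -5;  [u^3] = 0;  [u^4] = 17/3.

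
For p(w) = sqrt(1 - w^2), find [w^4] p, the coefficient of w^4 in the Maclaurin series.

-1/8

p(0) = 1
p′(0) = 0
p′′(0) = -1
p′′′(0) = 0
p^(4)(0) = -3
The Taylor polynomial is Σ p^(k)(0)/k! · w^k.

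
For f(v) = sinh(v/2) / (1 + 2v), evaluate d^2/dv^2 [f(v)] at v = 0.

-2

Multiply the two series term by term and collect like powers.
The coefficient of v^2 in the expansion is -1, so f′′(0) = 2! * (-1) = -2.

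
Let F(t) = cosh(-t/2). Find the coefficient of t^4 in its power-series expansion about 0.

1/384

c_4 = F^(4)(0)/4! = 1/384.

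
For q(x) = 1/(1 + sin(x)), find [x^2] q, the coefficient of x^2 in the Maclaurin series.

1

Substitute the inner expansion into the outer series and collect powers.
[x^0] = 1;  [x^1] = -1;  [x^2] = 1.
So c_2 = q′′(0)/2! = 1.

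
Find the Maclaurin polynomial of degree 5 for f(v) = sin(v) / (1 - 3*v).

Multiply the numerator's expansion by the denominator's geometric series.
f(0) = 0
f′(0) = 1
f′′(0) = 6
f′′′(0) = 53
f^(4)(0) = 636
f^(5)(0) = 9541
Then c_k = f^(k)(0)/k! gives each Taylor coefficient.

9541*v^5/120 + 53*v^4/2 + 53*v^3/6 + 3*v^2 + v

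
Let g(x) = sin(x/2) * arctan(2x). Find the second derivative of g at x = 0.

2

Take the Cauchy product of the two expansions.
The coefficient of x^2 in the expansion is 1, so g′′(0) = 2! * (1) = 2.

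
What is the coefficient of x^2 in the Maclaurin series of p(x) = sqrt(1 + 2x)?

[x^0] = 1;  [x^1] = 1;  [x^2] = -1/2.

-1/2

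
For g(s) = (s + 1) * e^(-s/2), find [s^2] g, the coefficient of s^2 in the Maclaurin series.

Multiply each power in the prefactor through the base expansion.
g(0) = 1
g′(0) = 1/2
g′′(0) = -3/4
So c_2 = g′′(0)/2! = -3/8.

-3/8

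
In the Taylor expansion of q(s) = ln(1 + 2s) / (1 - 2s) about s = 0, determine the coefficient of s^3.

20/3

Take the Cauchy product of the two expansions.
q(0) = 0
q′(0) = 2
q′′(0) = 4
q′′′(0) = 40
So c_3 = q′′′(0)/3! = 20/3.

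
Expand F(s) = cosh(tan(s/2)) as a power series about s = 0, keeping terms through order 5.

Compose series: expand the inner function first, then feed it into the outer expansion.
[s^0] = 1;  [s^1] = 0;  [s^2] = 1/8;  [s^3] = 0;  [s^4] = 3/128;  [s^5] = 0.

3*s^4/128 + s^2/8 + 1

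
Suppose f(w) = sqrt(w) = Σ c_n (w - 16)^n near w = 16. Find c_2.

Compute the successive derivatives at the expansion point and divide by k!.
[(w - 16)^0] = 4;  [(w - 16)^1] = 1/8;  [(w - 16)^2] = -1/512.

-1/512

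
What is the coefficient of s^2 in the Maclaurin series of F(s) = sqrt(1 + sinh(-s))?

-1/8

Compose series: expand the inner function first, then feed it into the outer expansion.
F(0) = 1
F′(0) = -1/2
F′′(0) = -1/4
So c_2 = F′′(0)/2! = -1/8.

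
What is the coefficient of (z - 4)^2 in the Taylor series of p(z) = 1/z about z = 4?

1/64

p(4) = 1/4
p′(4) = -1/16
p′′(4) = 1/32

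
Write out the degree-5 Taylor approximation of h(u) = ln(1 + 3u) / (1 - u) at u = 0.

Multiply the two series term by term and collect like powers.
h(0) = 0
h′(0) = 3
h′′(0) = -3
h′′′(0) = 45
h^(4)(0) = -306
h^(5)(0) = 4302
The Taylor polynomial is Σ h^(k)(0)/k! · u^k.

717*u^5/20 - 51*u^4/4 + 15*u^3/2 - 3*u^2/2 + 3*u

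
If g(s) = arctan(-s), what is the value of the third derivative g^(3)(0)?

2

The coefficient of s^3 in the expansion is 1/3, so g′′′(0) = 3! * (1/3) = 2.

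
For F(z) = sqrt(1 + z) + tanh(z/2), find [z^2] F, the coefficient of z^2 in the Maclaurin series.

Add the two expansions coefficient-wise.
F(0) = 1
F′(0) = 1
F′′(0) = -1/4
The Taylor polynomial is Σ F^(k)(0)/k! · z^k.

-1/8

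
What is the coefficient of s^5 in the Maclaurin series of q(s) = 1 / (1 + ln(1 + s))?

Write 1/(1+u) = 1 - u + u^2 - u^3 + ... and substitute the series for u.
So c_5 = q^(5)(0)/5! = -347/60.

-347/60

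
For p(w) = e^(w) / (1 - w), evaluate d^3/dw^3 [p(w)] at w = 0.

Take the Cauchy product of the two expansions.
The coefficient of w^3 in the expansion is 8/3, so p′′′(0) = 3! * (8/3) = 16.

16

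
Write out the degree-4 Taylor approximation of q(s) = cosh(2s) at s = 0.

2*s^4/3 + 2*s^2 + 1

[s^0] = 1;  [s^1] = 0;  [s^2] = 2;  [s^3] = 0;  [s^4] = 2/3.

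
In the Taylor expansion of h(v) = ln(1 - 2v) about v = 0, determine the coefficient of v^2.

-2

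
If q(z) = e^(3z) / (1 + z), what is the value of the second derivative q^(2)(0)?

5

Write out both Maclaurin series and multiply, keeping only the needed powers.
The coefficient of z^2 in the expansion is 5/2, so q′′(0) = 2! * (5/2) = 5.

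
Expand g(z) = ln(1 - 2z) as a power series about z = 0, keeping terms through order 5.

-32*z^5/5 - 4*z^4 - 8*z^3/3 - 2*z^2 - 2*z

Compute the successive derivatives at the expansion point and divide by k!.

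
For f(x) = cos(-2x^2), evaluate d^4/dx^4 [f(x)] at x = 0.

The coefficient of x^4 in the expansion is -2, so f^(4)(0) = 4! * (-2) = -48.

-48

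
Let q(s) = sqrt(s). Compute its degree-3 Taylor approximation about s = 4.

(s - 4)^3/512 - (s - 4)^2/64 + (s - 4)/4 + 2

q(4) = 2
q′(4) = 1/4
q′′(4) = -1/32
q′′′(4) = 3/256
The Taylor polynomial is Σ q^(k)(4)/k! · (s - 4)^k.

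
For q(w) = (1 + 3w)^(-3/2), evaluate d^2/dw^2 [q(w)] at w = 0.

135/4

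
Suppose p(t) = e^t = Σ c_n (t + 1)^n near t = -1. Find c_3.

e^(-1)/6

[(t + 1)^0] = e^(-1);  [(t + 1)^1] = e^(-1);  [(t + 1)^2] = e^(-1)/2;  [(t + 1)^3] = e^(-1)/6.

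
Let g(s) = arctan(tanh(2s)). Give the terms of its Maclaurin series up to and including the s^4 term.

Let u equal the inner series; expand the outer function in u and truncate.
g(0) = 0
g′(0) = 2
g′′(0) = 0
g′′′(0) = -32
g^(4)(0) = 0
Then c_k = g^(k)(0)/k! gives each Taylor coefficient.

-16*s^3/3 + 2*s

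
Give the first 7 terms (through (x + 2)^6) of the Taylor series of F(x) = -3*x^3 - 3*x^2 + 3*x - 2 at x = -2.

Differentiate repeatedly and evaluate at the center.

-3*(x + 2)^3 + 15*(x + 2)^2 - 21*(x + 2) + 4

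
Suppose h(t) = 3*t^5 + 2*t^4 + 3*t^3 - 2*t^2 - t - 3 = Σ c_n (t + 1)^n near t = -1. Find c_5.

3

h(-1) = -8
h′(-1) = 19
h′′(-1) = -58
h′′′(-1) = 150
h^(4)(-1) = -312
h^(5)(-1) = 360
The Taylor polynomial is Σ h^(k)(-1)/k! · (t + 1)^k.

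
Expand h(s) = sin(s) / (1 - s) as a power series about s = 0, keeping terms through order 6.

Expand each factor separately, then convolve coefficients.
h(0) = 0
h′(0) = 1
h′′(0) = 2
h′′′(0) = 5
h^(4)(0) = 20
h^(5)(0) = 101
h^(6)(0) = 606
The Taylor polynomial is Σ h^(k)(0)/k! · s^k.

101*s^6/120 + 101*s^5/120 + 5*s^4/6 + 5*s^3/6 + s^2 + s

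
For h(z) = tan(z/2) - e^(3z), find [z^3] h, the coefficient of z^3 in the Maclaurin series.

Expand each term separately and add.
h(0) = -1
h′(0) = -5/2
h′′(0) = -9
h′′′(0) = -107/4

-107/24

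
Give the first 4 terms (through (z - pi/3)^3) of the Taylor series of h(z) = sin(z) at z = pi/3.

-(z - pi/3)^3/12 - sqrt(3)*(z - pi/3)^2/4 + (z - pi/3)/2 + sqrt(3)/2

Compute the successive derivatives at the expansion point and divide by k!.
h(pi/3) = sqrt(3)/2
h′(pi/3) = 1/2
h′′(pi/3) = -sqrt(3)/2
h′′′(pi/3) = -1/2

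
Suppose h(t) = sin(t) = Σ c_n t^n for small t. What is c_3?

-1/6

[t^0] = 0;  [t^1] = 1;  [t^2] = 0;  [t^3] = -1/6.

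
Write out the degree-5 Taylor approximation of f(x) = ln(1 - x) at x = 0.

Differentiate repeatedly and evaluate at the center.
f(0) = 0
f′(0) = -1
f′′(0) = -1
f′′′(0) = -2
f^(4)(0) = -6
f^(5)(0) = -24
Then c_k = f^(k)(0)/k! gives each Taylor coefficient.

-x^5/5 - x^4/4 - x^3/3 - x^2/2 - x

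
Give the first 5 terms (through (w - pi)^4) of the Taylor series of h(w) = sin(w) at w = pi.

Compute the successive derivatives at the expansion point and divide by k!.
[(w - pi)^0] = 0;  [(w - pi)^1] = -1;  [(w - pi)^2] = 0;  [(w - pi)^3] = 1/6;  [(w - pi)^4] = 0.

(w - pi)^3/6 - (w - pi)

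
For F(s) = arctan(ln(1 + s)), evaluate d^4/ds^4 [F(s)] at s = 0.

6

Plug the Maclaurin series of the inner function into that of the outer and collect terms.
The coefficient of s^4 in the expansion is 1/4, so F^(4)(0) = 4! * (1/4) = 6.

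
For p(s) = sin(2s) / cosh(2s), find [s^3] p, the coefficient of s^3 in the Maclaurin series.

-16/3

Write the quotient as an unknown series and match coefficients against numerator = denominator · series.
[s^0] = 0;  [s^1] = 2;  [s^2] = 0;  [s^3] = -16/3.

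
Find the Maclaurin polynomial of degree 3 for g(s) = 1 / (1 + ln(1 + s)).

Use the geometric series for the reciprocal, then substitute.

-7*s^3/3 + 3*s^2/2 - s + 1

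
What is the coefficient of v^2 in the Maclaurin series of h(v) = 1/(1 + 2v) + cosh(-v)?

Add the two expansions coefficient-wise.
h(0) = 2
h′(0) = -2
h′′(0) = 9

9/2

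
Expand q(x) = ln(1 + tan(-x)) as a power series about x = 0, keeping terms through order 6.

Plug the Maclaurin series of the inner function into that of the outer and collect terms.
[x^0] = 0;  [x^1] = -1;  [x^2] = -1/2;  [x^3] = -2/3;  [x^4] = -7/12;  [x^5] = -2/3;  [x^6] = -31/45.

-31*x^6/45 - 2*x^5/3 - 7*x^4/12 - 2*x^3/3 - x^2/2 - x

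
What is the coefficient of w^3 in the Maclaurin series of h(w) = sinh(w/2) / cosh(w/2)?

-1/24

Divide the numerator series by the denominator series (power-series long division).
h(0) = 0
h′(0) = 1/2
h′′(0) = 0
h′′′(0) = -1/4
So c_3 = h′′′(0)/3! = -1/24.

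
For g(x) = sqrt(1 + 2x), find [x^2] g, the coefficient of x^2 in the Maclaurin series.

-1/2

g(0) = 1
g′(0) = 1
g′′(0) = -1
Then c_k = g^(k)(0)/k! gives each Taylor coefficient.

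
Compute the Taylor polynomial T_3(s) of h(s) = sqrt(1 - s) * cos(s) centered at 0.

Expand each factor separately, then convolve coefficients.
h(0) = 1
h′(0) = -1/2
h′′(0) = -5/4
h′′′(0) = 9/8
The Taylor polynomial is Σ h^(k)(0)/k! · s^k.

3*s^3/16 - 5*s^2/8 - s/2 + 1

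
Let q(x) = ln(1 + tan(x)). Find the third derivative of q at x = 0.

Substitute the inner expansion into the outer series and collect powers.
The coefficient of x^3 in the expansion is 2/3, so q′′′(0) = 3! * (2/3) = 4.

4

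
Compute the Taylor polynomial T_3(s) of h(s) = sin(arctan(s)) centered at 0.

-s^3/2 + s

Plug the Maclaurin series of the inner function into that of the outer and collect terms.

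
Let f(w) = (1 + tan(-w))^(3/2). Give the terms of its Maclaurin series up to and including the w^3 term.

-7*w^3/16 + 3*w^2/8 - 3*w/2 + 1

Compose series: expand the inner function first, then feed it into the outer expansion.
f(0) = 1
f′(0) = -3/2
f′′(0) = 3/4
f′′′(0) = -21/8
The Taylor polynomial is Σ f^(k)(0)/k! · w^k.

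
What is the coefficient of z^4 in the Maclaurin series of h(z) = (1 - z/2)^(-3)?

Apply the Taylor formula c_k = f^(k)(a)/k!.
[z^0] = 1;  [z^1] = 3/2;  [z^2] = 3/2;  [z^3] = 5/4;  [z^4] = 15/16.
So c_4 = h^(4)(0)/4! = 15/16.

15/16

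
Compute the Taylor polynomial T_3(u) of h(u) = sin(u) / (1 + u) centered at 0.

5*u^3/6 - u^2 + u

Take the Cauchy product of the two expansions.
h(0) = 0
h′(0) = 1
h′′(0) = -2
h′′′(0) = 5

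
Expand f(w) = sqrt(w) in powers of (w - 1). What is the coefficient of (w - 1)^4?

-5/128

Apply the Taylor formula c_k = f^(k)(a)/k!.
f(1) = 1
f′(1) = 1/2
f′′(1) = -1/4
f′′′(1) = 3/8
f^(4)(1) = -15/16
The Taylor polynomial is Σ f^(k)(1)/k! · (w - 1)^k.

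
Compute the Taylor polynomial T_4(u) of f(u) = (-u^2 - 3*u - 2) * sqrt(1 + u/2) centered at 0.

Shift and add copies of the series according to the polynomial's terms.
f(0) = -2
f′(0) = -7/2
f′′(0) = -27/8
f′′′(0) = -33/32
f^(4)(0) = 39/128

13*u^4/1024 - 11*u^3/64 - 27*u^2/16 - 7*u/2 - 2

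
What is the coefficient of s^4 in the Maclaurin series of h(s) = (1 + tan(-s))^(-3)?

Plug the Maclaurin series of the inner function into that of the outer and collect terms.
h(0) = 1
h′(0) = 3
h′′(0) = 12
h′′′(0) = 66
h^(4)(0) = 456

19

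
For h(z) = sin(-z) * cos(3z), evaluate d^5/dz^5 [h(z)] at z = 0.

-496

Expand each factor separately, then convolve coefficients.
The coefficient of z^5 in the expansion is -62/15, so h^(5)(0) = 5! * (-62/15) = -496.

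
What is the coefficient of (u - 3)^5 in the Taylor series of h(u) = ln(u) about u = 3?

1/1215

Apply the Taylor formula c_k = f^(k)(a)/k!.
h(3) = ln(3)
h′(3) = 1/3
h′′(3) = -1/9
h′′′(3) = 2/27
h^(4)(3) = -2/27
h^(5)(3) = 8/81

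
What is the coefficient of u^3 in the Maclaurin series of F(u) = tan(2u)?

c_3 = F′′′(0)/3! = 8/3.

8/3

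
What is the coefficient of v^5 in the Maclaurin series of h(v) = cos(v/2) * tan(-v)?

-181/1920

Write out both Maclaurin series and multiply, keeping only the needed powers.
h(0) = 0
h′(0) = -1
h′′(0) = 0
h′′′(0) = -5/4
h^(4)(0) = 0
h^(5)(0) = -181/16
So c_5 = h^(5)(0)/5! = -181/1920.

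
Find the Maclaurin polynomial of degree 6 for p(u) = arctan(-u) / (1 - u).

-13*u^6/15 - 13*u^5/15 - 2*u^4/3 - 2*u^3/3 - u^2 - u

Multiply the two series term by term and collect like powers.
p(0) = 0
p′(0) = -1
p′′(0) = -2
p′′′(0) = -4
p^(4)(0) = -16
p^(5)(0) = -104
p^(6)(0) = -624
The Taylor polynomial is Σ p^(k)(0)/k! · u^k.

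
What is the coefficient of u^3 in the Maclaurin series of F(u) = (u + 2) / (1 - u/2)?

Multiply each power in the prefactor through the base expansion.
[u^0] = 2;  [u^1] = 2;  [u^2] = 1;  [u^3] = 1/2.

1/2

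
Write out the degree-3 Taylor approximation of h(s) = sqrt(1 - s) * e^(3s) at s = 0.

29*s^3/16 + 23*s^2/8 + 5*s/2 + 1

Write out both Maclaurin series and multiply, keeping only the needed powers.
h(0) = 1
h′(0) = 5/2
h′′(0) = 23/4
h′′′(0) = 87/8
Dividing each by k! gives the coefficients c_0, ..., c_3.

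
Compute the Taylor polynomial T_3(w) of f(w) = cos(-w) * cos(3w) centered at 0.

Multiply the two series term by term and collect like powers.
[w^0] = 1;  [w^1] = 0;  [w^2] = -5;  [w^3] = 0.

1 - 5*w^2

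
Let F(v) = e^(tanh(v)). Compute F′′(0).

1

Compose series: expand the inner function first, then feed it into the outer expansion.
The coefficient of v^2 in the expansion is 1/2, so F′′(0) = 2! * (1/2) = 1.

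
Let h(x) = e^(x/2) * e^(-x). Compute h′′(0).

1/4

Expand each factor separately, then convolve coefficients.
From the series, [x^2] h = 1/8; multiply by 2! = 2 to get 1/4.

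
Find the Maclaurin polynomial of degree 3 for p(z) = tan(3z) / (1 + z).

Expand each factor separately, then convolve coefficients.

12*z^3 - 3*z^2 + 3*z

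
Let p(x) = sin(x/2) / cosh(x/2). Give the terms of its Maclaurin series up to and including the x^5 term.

3*x^5/320 - x^3/12 + x/2

Divide the numerator series by the denominator series (power-series long division).
p(0) = 0
p′(0) = 1/2
p′′(0) = 0
p′′′(0) = -1/2
p^(4)(0) = 0
p^(5)(0) = 9/8
The Taylor polynomial is Σ p^(k)(0)/k! · x^k.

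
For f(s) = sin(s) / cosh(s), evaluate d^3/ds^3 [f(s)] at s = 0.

Invert the denominator's series and multiply.
The coefficient of s^3 in the expansion is -2/3, so f′′′(0) = 3! * (-2/3) = -4.

-4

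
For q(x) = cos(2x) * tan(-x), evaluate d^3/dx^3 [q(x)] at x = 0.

Take the Cauchy product of the two expansions.
The coefficient of x^3 in the expansion is 5/3, so q′′′(0) = 3! * (5/3) = 10.

10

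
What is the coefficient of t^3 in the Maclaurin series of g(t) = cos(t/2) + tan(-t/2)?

-1/24

Add the two expansions coefficient-wise.
[t^0] = 1;  [t^1] = -1/2;  [t^2] = -1/8;  [t^3] = -1/24.
So c_3 = g′′′(0)/3! = -1/24.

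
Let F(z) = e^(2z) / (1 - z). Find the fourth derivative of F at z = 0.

168

Take the Cauchy product of the two expansions.
The coefficient of z^4 in the expansion is 7, so F^(4)(0) = 4! * (7) = 168.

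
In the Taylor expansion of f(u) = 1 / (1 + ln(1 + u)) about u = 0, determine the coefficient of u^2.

Use the geometric series for the reciprocal, then substitute.
[u^0] = 1;  [u^1] = -1;  [u^2] = 3/2.
So c_2 = f′′(0)/2! = 3/2.

3/2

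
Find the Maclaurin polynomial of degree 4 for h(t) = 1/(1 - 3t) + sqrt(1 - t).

Combine the two series term by term.
h(0) = 2
h′(0) = 5/2
h′′(0) = 71/4
h′′′(0) = 1293/8
h^(4)(0) = 31089/16

10363*t^4/128 + 431*t^3/16 + 71*t^2/8 + 5*t/2 + 2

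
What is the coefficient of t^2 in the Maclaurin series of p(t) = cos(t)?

Differentiate repeatedly and evaluate at the center.
[t^0] = 1;  [t^1] = 0;  [t^2] = -1/2.

-1/2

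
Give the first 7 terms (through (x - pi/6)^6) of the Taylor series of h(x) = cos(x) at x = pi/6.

-sqrt(3)*(x - pi/6)^6/1440 - (x - pi/6)^5/240 + sqrt(3)*(x - pi/6)^4/48 + (x - pi/6)^3/12 - sqrt(3)*(x - pi/6)^2/4 - (x - pi/6)/2 + sqrt(3)/2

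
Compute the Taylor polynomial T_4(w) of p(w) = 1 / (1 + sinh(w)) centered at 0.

Use the geometric series for the reciprocal, then substitute.
p(0) = 1
p′(0) = -1
p′′(0) = 2
p′′′(0) = -7
p^(4)(0) = 32
Dividing each by k! gives the coefficients c_0, ..., c_4.

4*w^4/3 - 7*w^3/6 + w^2 - w + 1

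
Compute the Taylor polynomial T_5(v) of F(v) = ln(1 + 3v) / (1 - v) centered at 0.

Multiply the two series term by term and collect like powers.
F(0) = 0
F′(0) = 3
F′′(0) = -3
F′′′(0) = 45
F^(4)(0) = -306
F^(5)(0) = 4302
The Taylor polynomial is Σ F^(k)(0)/k! · v^k.

717*v^5/20 - 51*v^4/4 + 15*v^3/2 - 3*v^2/2 + 3*v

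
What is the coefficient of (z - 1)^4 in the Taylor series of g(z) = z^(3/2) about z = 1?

g(1) = 1
g′(1) = 3/2
g′′(1) = 3/4
g′′′(1) = -3/8
g^(4)(1) = 9/16
So c_4 = g^(4)(1)/4! = 3/128.

3/128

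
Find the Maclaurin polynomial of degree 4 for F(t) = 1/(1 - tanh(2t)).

Substitute the inner expansion into the outer series and collect powers.

16*t^4/3 + 16*t^3/3 + 4*t^2 + 2*t + 1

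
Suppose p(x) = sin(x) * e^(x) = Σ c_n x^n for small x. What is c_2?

1

Multiply the two series term by term and collect like powers.
p(0) = 0
p′(0) = 1
p′′(0) = 2
The Taylor polynomial is Σ p^(k)(0)/k! · x^k.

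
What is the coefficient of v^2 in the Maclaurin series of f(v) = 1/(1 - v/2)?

1/4

f(0) = 1
f′(0) = 1/2
f′′(0) = 1/2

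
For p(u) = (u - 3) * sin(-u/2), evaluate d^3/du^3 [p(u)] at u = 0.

Multiply each power in the prefactor through the base expansion.
The coefficient of u^3 in the expansion is -1/16, so p′′′(0) = 3! * (-1/16) = -3/8.

-3/8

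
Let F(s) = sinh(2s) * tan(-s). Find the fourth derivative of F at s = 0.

Multiply the two series term by term and collect like powers.
From the series, [s^4] F = -2; multiply by 4! = 24 to get -48.

-48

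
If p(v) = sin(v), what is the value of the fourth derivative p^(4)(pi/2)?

From the series, [(v - pi/2)^4] p = 1/24; multiply by 4! = 24 to get 1.

1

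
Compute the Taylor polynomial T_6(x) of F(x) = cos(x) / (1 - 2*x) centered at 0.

40439*x^6/720 + 337*x^5/12 + 337*x^4/24 + 7*x^3 + 7*x^2/2 + 2*x + 1

Expand 1/(denominator) as a geometric series and multiply by the numerator's series.
F(0) = 1
F′(0) = 2
F′′(0) = 7
F′′′(0) = 42
F^(4)(0) = 337
F^(5)(0) = 3370
F^(6)(0) = 40439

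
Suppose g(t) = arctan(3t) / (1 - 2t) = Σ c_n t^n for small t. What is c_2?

6

Take the Cauchy product of the two expansions.
[t^0] = 0;  [t^1] = 3;  [t^2] = 6.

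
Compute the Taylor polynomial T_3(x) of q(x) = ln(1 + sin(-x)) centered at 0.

Plug the Maclaurin series of the inner function into that of the outer and collect terms.
q(0) = 0
q′(0) = -1
q′′(0) = -1
q′′′(0) = -1

-x^3/6 - x^2/2 - x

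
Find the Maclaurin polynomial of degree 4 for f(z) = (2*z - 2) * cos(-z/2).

Distribute the polynomial across the series and collect like powers.
f(0) = -2
f′(0) = 2
f′′(0) = 1/2
f′′′(0) = -3/2
f^(4)(0) = -1/8

-z^4/192 - z^3/4 + z^2/4 + 2*z - 2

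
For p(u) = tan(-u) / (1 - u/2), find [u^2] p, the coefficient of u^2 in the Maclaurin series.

Multiply the two series term by term and collect like powers.
p(0) = 0
p′(0) = -1
p′′(0) = -1

-1/2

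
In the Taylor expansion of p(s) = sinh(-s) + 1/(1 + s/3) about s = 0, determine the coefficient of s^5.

Combine the two series term by term.
[s^0] = 1;  [s^1] = -4/3;  [s^2] = 1/9;  [s^3] = -11/54;  [s^4] = 1/81;  [s^5] = -121/9720.

-121/9720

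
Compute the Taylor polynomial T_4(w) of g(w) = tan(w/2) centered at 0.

w^3/24 + w/2

g(0) = 0
g′(0) = 1/2
g′′(0) = 0
g′′′(0) = 1/4
g^(4)(0) = 0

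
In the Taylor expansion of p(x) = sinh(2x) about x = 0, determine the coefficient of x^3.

4/3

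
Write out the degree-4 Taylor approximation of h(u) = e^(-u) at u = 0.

[u^0] = 1;  [u^1] = -1;  [u^2] = 1/2;  [u^3] = -1/6;  [u^4] = 1/24.

u^4/24 - u^3/6 + u^2/2 - u + 1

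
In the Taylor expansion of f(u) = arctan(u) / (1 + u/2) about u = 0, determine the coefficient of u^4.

1/24

Expand each factor separately, then convolve coefficients.
f(0) = 0
f′(0) = 1
f′′(0) = -1
f′′′(0) = -1/2
f^(4)(0) = 1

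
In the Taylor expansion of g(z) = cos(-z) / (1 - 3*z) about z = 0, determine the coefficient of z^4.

1837/24

Multiply the numerator's expansion by the denominator's geometric series.
[z^0] = 1;  [z^1] = 3;  [z^2] = 17/2;  [z^3] = 51/2;  [z^4] = 1837/24.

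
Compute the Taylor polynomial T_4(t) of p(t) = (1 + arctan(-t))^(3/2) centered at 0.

Let u equal the inner series; expand the outer function in u and truncate.
p(0) = 1
p′(0) = -3/2
p′′(0) = 3/4
p′′′(0) = 27/8
p^(4)(0) = -87/16
Then c_k = p^(k)(0)/k! gives each Taylor coefficient.

-29*t^4/128 + 9*t^3/16 + 3*t^2/8 - 3*t/2 + 1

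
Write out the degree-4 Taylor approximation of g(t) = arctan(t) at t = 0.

-t^3/3 + t

g(0) = 0
g′(0) = 1
g′′(0) = 0
g′′′(0) = -2
g^(4)(0) = 0
Dividing each by k! gives the coefficients c_0, ..., c_4.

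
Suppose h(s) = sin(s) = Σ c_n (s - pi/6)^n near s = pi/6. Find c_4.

h(pi/6) = 1/2
h′(pi/6) = sqrt(3)/2
h′′(pi/6) = -1/2
h′′′(pi/6) = -sqrt(3)/2
h^(4)(pi/6) = 1/2
So c_4 = h^(4)(pi/6)/4! = 1/48.

1/48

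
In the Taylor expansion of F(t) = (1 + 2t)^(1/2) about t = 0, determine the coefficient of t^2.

-1/2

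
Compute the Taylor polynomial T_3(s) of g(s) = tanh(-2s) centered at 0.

g(0) = 0
g′(0) = -2
g′′(0) = 0
g′′′(0) = 16
Dividing each by k! gives the coefficients c_0, ..., c_3.

8*s^3/3 - 2*s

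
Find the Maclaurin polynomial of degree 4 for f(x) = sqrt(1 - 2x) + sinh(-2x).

Combine the two series term by term.
[x^0] = 1;  [x^1] = -3;  [x^2] = -1/2;  [x^3] = -11/6;  [x^4] = -5/8.

-5*x^4/8 - 11*x^3/6 - x^2/2 - 3*x + 1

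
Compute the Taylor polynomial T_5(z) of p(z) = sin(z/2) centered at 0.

z^5/3840 - z^3/48 + z/2

p(0) = 0
p′(0) = 1/2
p′′(0) = 0
p′′′(0) = -1/8
p^(4)(0) = 0
p^(5)(0) = 1/32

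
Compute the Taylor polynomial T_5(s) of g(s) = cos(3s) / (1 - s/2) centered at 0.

Multiply the two series term by term and collect like powers.
[s^0] = 1;  [s^1] = 1/2;  [s^2] = -17/4;  [s^3] = -17/8;  [s^4] = 37/16;  [s^5] = 37/32.

37*s^5/32 + 37*s^4/16 - 17*s^3/8 - 17*s^2/4 + s/2 + 1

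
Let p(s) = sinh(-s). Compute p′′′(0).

-1

From the series, [s^3] p = -1/6; multiply by 3! = 6 to get -1.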